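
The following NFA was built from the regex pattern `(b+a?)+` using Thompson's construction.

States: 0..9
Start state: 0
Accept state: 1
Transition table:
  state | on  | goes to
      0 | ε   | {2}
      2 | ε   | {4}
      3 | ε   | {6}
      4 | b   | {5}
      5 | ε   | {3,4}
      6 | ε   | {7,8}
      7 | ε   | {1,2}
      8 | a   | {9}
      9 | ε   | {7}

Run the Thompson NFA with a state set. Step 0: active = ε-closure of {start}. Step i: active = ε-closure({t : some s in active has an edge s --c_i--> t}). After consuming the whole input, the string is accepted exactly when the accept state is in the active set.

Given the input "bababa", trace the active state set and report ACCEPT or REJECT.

Answer: ACCEPT

Derivation:
start: ε-closure({0}) = {0,2,4}
'b' @ 1: {1,2,3,4,5,6,7,8}  (accept∈set)
'a' @ 2: {1,2,4,7,9}  (accept∈set)
'b' @ 3: {1,2,3,4,5,6,7,8}  (accept∈set)
'a' @ 4: {1,2,4,7,9}  (accept∈set)
'b' @ 5: {1,2,3,4,5,6,7,8}  (accept∈set)
'a' @ 6: {1,2,4,7,9}  (accept∈set)
after full input: {1,2,4,7,9}  (accept=1 in)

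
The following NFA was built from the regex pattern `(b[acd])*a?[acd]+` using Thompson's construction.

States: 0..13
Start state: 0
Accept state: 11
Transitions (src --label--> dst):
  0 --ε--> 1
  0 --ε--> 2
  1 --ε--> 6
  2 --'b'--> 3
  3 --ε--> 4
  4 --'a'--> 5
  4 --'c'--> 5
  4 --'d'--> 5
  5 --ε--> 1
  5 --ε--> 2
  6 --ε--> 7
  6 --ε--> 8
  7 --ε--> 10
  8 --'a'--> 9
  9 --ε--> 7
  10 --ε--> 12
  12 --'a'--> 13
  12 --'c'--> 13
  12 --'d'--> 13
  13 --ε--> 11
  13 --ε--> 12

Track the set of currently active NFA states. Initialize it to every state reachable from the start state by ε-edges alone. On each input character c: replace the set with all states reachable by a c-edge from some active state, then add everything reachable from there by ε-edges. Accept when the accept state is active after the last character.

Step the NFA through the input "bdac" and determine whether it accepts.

Answer: ACCEPT

Derivation:
start: ε-closure({0}) = {0,1,2,6,7,8,10,12}
'b' @ 1: {3,4}
'd' @ 2: {1,2,5,6,7,8,10,12}
'a' @ 3: {7,9,10,11,12,13}  [accepting]
'c' @ 4: {11,12,13}  [accepting]
end set {11,12,13} — state 11 in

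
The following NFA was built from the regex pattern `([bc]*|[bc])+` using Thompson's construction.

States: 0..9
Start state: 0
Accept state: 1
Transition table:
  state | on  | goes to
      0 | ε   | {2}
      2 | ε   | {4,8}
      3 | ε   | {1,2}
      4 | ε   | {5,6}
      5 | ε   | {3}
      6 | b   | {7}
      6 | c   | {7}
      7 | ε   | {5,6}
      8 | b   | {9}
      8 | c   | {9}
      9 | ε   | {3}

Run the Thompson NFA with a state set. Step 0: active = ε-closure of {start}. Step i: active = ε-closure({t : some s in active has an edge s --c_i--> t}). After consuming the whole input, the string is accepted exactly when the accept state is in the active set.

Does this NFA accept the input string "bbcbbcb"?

Answer: ACCEPT

Trace:
initial (ε-close {0}): {0,1,2,3,4,5,6,8}
'b' @ 1: {1,2,3,4,5,6,7,8,9}  ✓accept
'b' @ 2: {1,2,3,4,5,6,7,8,9}  ✓accept
'c' @ 3: {1,2,3,4,5,6,7,8,9}  ✓accept
'b' @ 4: {1,2,3,4,5,6,7,8,9}  ✓accept
'b' @ 5: {1,2,3,4,5,6,7,8,9}  ✓accept
'c' @ 6: {1,2,3,4,5,6,7,8,9}  ✓accept
'b' @ 7: {1,2,3,4,5,6,7,8,9}  ✓accept
final: {1,2,3,4,5,6,7,8,9}; accept 1 in set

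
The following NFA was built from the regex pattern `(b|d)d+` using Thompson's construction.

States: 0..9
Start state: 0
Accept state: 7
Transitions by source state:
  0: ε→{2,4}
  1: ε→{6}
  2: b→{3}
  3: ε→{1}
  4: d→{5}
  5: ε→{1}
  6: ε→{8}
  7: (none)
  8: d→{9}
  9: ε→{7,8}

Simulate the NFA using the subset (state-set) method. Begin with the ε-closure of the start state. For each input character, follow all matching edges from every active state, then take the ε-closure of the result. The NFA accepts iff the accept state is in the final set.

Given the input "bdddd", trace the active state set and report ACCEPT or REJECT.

Answer: ACCEPT

Derivation:
S₀ = ε-closure({0}) = {0,2,4}
'b' @ 1: {1,3,6,8}
'd' @ 2: {7,8,9}  (accept∈set)
'd' @ 3: {7,8,9}  (accept∈set)
'd' @ 4: {7,8,9}  (accept∈set)
'd' @ 5: {7,8,9}  (accept∈set)
final: {7,8,9}; accept 7 in set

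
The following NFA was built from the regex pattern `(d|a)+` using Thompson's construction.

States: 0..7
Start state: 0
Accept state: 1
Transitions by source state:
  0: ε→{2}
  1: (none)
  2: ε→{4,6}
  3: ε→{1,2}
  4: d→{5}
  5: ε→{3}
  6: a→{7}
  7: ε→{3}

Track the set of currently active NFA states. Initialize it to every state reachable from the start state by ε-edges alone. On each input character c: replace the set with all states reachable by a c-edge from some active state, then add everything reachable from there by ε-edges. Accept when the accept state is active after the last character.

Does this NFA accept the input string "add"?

S₀ = ε-closure({0}) = {0,2,4,6}
'a' @ 1: {1,2,3,4,6,7}  [accepting]
'd' @ 2: {1,2,3,4,5,6}  [accepting]
'd' @ 3: {1,2,3,4,5,6}  [accepting]
after full input: {1,2,3,4,5,6}  (accept=1 in)

Answer: ACCEPT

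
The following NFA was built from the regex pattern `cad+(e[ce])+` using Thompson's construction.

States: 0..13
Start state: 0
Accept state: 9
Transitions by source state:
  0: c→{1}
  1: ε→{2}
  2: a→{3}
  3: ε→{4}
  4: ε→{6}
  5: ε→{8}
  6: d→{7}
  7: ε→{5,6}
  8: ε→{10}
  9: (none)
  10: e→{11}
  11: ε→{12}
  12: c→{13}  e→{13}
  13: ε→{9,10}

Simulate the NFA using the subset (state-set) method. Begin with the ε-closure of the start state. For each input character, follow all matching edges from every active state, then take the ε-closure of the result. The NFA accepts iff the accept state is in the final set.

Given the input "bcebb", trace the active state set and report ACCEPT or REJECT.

Answer: REJECT

Derivation:
initial (ε-close {0}): {0}
'b' @ 1: {}  — dead — no transitions
rest 'cebb' ignored (set empty)
final: {}; accept 9 not in set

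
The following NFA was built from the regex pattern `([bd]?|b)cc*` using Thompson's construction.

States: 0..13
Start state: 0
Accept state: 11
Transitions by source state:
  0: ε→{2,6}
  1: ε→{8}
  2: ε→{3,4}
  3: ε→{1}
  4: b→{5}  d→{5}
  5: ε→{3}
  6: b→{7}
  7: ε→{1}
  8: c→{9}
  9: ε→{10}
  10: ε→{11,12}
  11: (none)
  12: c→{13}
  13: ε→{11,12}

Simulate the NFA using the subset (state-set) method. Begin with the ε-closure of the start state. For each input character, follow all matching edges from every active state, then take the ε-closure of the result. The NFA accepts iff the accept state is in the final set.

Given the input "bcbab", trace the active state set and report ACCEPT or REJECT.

start: ε-closure({0}) = {0,1,2,3,4,6,8}
'b' @ 1: {1,3,5,7,8}
'c' @ 2: {9,10,11,12}  (accept∈set)
'b' @ 3: {}  — no active states
rest 'ab' ignored (set empty)
after full input: {}  (accept=11 not in)

Answer: REJECT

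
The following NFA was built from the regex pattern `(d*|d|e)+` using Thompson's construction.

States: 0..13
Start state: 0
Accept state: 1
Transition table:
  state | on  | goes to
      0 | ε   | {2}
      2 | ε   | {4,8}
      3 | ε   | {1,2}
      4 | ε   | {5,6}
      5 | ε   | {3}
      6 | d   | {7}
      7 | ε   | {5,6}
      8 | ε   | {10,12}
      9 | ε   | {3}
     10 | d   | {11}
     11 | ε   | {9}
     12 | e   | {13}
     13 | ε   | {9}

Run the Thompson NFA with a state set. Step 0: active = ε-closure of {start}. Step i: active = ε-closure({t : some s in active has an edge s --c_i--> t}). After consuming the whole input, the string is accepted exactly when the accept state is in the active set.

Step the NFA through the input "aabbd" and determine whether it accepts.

Answer: REJECT

Derivation:
initial (ε-close {0}): {0,1,2,3,4,5,6,8,10,12}
'a' @ 1: {}  — dead — no transitions
rest 'abbd' ignored (set empty)
after full input: {}  (accept=1 not in)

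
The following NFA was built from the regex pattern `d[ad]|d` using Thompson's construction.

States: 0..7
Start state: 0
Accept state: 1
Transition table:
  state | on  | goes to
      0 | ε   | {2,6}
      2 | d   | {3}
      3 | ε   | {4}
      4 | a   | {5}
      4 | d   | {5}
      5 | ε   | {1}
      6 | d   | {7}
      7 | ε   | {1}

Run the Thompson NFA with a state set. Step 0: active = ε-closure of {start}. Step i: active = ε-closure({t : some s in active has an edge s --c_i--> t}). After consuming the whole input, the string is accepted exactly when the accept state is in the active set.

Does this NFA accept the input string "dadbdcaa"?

start: ε-closure({0}) = {0,2,6}
'd' @ 1: {1,3,4,7}  (accept∈set)
'a' @ 2: {1,5}  (accept∈set)
'd' @ 3: {}  — no active states
rest 'bdcaa' ignored (set empty)
end set {} — state 1 not in

Answer: REJECT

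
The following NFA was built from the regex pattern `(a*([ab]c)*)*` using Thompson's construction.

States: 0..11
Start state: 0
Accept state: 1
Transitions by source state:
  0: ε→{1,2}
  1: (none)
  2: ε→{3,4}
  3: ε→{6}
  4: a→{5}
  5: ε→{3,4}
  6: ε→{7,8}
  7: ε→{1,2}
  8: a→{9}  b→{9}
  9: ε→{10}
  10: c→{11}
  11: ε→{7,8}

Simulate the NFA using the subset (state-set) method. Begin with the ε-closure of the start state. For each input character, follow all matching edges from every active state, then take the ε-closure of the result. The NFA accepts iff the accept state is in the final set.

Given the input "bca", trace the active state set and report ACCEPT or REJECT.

initial (ε-close {0}): {0,1,2,3,4,6,7,8}
'b' @ 1: {9,10}
'c' @ 2: {1,2,3,4,6,7,8,11}  ✓accept
'a' @ 3: {1,2,3,4,5,6,7,8,9,10}  ✓accept
after full input: {1,2,3,4,5,6,7,8,9,10}  (accept=1 in)

Answer: ACCEPT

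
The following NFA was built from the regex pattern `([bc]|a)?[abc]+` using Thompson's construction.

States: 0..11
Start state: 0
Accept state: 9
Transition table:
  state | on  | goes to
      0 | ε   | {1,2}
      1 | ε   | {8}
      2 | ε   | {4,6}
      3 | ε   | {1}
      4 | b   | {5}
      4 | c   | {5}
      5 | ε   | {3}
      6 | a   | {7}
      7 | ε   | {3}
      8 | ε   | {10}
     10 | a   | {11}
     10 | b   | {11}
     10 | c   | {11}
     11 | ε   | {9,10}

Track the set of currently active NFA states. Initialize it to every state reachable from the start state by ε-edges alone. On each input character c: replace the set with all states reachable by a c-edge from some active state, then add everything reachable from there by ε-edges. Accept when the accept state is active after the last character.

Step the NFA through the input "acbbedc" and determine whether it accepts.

initial (ε-close {0}): {0,1,2,4,6,8,10}
'a' @ 1: {1,3,7,8,9,10,11}  [accepting]
'c' @ 2: {9,10,11}  [accepting]
'b' @ 3: {9,10,11}  [accepting]
'b' @ 4: {9,10,11}  [accepting]
'e' @ 5: {}  — dead — no transitions
rest 'dc' ignored (set empty)
final: {}; accept 9 not in set

Answer: REJECT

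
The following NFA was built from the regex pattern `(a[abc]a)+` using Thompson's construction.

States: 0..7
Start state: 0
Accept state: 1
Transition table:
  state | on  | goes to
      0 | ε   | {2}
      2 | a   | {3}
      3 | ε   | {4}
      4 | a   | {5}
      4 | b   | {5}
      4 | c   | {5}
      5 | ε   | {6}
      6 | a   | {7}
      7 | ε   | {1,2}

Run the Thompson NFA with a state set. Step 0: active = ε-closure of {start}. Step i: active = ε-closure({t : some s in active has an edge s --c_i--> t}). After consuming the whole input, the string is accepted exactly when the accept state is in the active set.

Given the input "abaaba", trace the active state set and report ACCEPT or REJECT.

Answer: ACCEPT

Derivation:
start: ε-closure({0}) = {0,2}
'a' @ 1: {3,4}
'b' @ 2: {5,6}
'a' @ 3: {1,2,7}  ✓accept
'a' @ 4: {3,4}
'b' @ 5: {5,6}
'a' @ 6: {1,2,7}  ✓accept
final: {1,2,7}; accept 1 in set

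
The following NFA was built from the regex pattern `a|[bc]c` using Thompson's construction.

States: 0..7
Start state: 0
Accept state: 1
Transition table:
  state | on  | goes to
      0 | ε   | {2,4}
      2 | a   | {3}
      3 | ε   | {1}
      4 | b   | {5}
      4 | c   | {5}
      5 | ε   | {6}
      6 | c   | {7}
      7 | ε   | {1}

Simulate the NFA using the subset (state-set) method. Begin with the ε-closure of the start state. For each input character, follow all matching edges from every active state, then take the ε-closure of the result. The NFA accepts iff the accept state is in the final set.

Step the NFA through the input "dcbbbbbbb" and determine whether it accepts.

Answer: REJECT

Derivation:
initial (ε-close {0}): {0,2,4}
'd' @ 1: {}  — dead — no transitions
rest 'cbbbbbbb' ignored (set empty)
end set {} — state 1 not in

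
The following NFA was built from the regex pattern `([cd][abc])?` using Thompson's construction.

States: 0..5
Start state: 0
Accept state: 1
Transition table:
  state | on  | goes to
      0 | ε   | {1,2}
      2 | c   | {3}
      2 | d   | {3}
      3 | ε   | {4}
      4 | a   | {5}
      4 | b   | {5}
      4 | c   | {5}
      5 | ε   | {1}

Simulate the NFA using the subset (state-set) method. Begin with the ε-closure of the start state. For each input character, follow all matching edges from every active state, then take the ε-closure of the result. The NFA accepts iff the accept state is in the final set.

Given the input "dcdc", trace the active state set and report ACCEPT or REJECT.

Answer: REJECT

Trace:
S₀ = ε-closure({0}) = {0,1,2}
'd' @ 1: {3,4}
'c' @ 2: {1,5}  ✓accept
'd' @ 3: {}  — state set empty
rest 'c' ignored (set empty)
after full input: {}  (accept=1 not in)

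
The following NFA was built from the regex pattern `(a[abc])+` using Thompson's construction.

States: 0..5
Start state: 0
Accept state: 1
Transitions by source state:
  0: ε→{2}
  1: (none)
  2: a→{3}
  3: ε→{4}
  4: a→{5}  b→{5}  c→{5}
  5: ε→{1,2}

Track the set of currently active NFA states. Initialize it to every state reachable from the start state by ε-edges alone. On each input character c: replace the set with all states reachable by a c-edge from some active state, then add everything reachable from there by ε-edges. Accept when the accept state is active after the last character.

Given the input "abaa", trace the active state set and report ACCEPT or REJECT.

start: ε-closure({0}) = {0,2}
'a' @ 1: {3,4}
'b' @ 2: {1,2,5}  ✓accept
'a' @ 3: {3,4}
'a' @ 4: {1,2,5}  ✓accept
after full input: {1,2,5}  (accept=1 in)

Answer: ACCEPT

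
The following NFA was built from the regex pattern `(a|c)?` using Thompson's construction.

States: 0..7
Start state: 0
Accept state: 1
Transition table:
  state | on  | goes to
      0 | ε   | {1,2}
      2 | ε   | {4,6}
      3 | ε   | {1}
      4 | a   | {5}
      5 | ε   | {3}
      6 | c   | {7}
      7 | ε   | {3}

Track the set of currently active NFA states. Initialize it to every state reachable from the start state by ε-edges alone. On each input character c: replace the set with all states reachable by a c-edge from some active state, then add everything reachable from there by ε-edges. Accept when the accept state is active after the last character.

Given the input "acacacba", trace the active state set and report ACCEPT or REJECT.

S₀ = ε-closure({0}) = {0,1,2,4,6}
'a' @ 1: {1,3,5}  [accepting]
'c' @ 2: {}  — dead — no transitions
rest 'acacba' ignored (set empty)
after full input: {}  (accept=1 not in)

Answer: REJECT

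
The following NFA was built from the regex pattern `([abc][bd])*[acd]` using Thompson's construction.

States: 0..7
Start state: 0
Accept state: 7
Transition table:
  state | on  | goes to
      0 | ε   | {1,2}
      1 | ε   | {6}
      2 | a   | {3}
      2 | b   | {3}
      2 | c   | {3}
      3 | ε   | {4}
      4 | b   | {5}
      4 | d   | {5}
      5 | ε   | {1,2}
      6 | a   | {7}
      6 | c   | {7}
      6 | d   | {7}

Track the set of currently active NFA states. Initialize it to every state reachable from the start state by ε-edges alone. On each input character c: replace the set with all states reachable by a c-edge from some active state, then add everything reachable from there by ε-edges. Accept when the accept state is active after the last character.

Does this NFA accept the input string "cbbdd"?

Answer: ACCEPT

Derivation:
initial (ε-close {0}): {0,1,2,6}
'c' @ 1: {3,4,7}  ✓accept
'b' @ 2: {1,2,5,6}
'b' @ 3: {3,4}
'd' @ 4: {1,2,5,6}
'd' @ 5: {7}  ✓accept
end set {7} — state 7 in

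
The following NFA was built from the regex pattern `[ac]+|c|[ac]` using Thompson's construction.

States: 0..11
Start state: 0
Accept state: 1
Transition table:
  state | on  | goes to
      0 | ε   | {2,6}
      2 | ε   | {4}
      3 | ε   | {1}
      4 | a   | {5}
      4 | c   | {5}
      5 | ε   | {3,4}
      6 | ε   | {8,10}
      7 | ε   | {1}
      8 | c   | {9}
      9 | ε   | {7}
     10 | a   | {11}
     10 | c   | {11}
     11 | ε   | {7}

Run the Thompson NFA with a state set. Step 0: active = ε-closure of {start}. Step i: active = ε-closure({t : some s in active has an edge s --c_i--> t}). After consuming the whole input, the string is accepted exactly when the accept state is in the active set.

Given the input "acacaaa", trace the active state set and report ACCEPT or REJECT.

initial (ε-close {0}): {0,2,4,6,8,10}
'a' @ 1: {1,3,4,5,7,11}  (accept∈set)
'c' @ 2: {1,3,4,5}  (accept∈set)
'a' @ 3: {1,3,4,5}  (accept∈set)
'c' @ 4: {1,3,4,5}  (accept∈set)
'a' @ 5: {1,3,4,5}  (accept∈set)
'a' @ 6: {1,3,4,5}  (accept∈set)
'a' @ 7: {1,3,4,5}  (accept∈set)
end set {1,3,4,5} — state 1 in

Answer: ACCEPT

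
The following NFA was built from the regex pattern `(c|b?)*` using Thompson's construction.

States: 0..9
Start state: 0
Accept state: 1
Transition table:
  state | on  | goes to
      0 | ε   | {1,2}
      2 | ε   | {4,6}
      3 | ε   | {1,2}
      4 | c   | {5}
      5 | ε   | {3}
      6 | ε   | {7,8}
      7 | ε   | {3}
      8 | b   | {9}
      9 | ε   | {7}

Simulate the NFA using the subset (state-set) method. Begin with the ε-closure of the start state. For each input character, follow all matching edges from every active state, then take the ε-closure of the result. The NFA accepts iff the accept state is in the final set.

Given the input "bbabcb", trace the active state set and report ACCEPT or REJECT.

S₀ = ε-closure({0}) = {0,1,2,3,4,6,7,8}
'b' @ 1: {1,2,3,4,6,7,8,9}  [accepting]
'b' @ 2: {1,2,3,4,6,7,8,9}  [accepting]
'a' @ 3: {}  — dead — no transitions
rest 'bcb' ignored (set empty)
after full input: {}  (accept=1 not in)

Answer: REJECT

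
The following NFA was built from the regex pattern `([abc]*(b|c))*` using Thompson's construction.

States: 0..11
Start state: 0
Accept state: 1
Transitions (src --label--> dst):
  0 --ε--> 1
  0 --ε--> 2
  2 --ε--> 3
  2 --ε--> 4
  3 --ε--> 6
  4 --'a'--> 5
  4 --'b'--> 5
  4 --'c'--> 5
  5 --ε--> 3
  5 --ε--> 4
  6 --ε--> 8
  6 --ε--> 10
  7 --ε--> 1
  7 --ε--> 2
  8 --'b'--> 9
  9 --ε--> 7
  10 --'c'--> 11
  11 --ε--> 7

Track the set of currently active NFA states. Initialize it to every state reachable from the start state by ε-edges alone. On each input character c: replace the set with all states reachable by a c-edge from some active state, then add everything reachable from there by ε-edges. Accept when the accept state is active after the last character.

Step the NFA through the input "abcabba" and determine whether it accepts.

initial (ε-close {0}): {0,1,2,3,4,6,8,10}
'a' @ 1: {3,4,5,6,8,10}
'b' @ 2: {1,2,3,4,5,6,7,8,9,10}  (accept∈set)
'c' @ 3: {1,2,3,4,5,6,7,8,10,11}  (accept∈set)
'a' @ 4: {3,4,5,6,8,10}
'b' @ 5: {1,2,3,4,5,6,7,8,9,10}  (accept∈set)
'b' @ 6: {1,2,3,4,5,6,7,8,9,10}  (accept∈set)
'a' @ 7: {3,4,5,6,8,10}
after full input: {3,4,5,6,8,10}  (accept=1 not in)

Answer: REJECT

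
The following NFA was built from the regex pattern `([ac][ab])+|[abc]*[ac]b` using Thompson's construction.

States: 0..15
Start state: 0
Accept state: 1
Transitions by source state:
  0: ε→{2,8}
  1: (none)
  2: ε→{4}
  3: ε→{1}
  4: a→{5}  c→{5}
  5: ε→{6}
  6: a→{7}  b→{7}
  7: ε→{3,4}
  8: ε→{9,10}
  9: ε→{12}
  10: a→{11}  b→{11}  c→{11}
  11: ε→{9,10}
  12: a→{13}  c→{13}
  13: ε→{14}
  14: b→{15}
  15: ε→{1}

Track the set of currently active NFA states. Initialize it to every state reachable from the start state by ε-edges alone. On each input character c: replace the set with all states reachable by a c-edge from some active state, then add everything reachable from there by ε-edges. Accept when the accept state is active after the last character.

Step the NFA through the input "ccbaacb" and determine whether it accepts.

Answer: ACCEPT

Derivation:
S₀ = ε-closure({0}) = {0,2,4,8,9,10,12}
'c' @ 1: {5,6,9,10,11,12,13,14}
'c' @ 2: {9,10,11,12,13,14}
'b' @ 3: {1,9,10,11,12,15}  ✓accept
'a' @ 4: {9,10,11,12,13,14}
'a' @ 5: {9,10,11,12,13,14}
'c' @ 6: {9,10,11,12,13,14}
'b' @ 7: {1,9,10,11,12,15}  ✓accept
after full input: {1,9,10,11,12,15}  (accept=1 in)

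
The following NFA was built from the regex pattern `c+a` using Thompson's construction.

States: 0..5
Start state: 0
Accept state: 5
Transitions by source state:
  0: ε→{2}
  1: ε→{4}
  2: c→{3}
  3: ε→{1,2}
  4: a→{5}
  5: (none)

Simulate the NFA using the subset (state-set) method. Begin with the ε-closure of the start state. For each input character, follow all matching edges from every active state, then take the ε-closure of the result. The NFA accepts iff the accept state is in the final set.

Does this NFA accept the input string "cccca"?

S₀ = ε-closure({0}) = {0,2}
'c' @ 1: {1,2,3,4}
'c' @ 2: {1,2,3,4}
'c' @ 3: {1,2,3,4}
'c' @ 4: {1,2,3,4}
'a' @ 5: {5}  ✓accept
after full input: {5}  (accept=5 in)

Answer: ACCEPT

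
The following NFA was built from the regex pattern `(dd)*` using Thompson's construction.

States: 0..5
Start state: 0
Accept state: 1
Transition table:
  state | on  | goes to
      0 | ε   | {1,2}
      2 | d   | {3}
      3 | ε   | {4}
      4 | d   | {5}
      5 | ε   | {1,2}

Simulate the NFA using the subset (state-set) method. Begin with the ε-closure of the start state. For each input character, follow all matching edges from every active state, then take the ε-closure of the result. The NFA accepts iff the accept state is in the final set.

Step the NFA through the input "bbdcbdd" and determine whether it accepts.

S₀ = ε-closure({0}) = {0,1,2}
'b' @ 1: {}  — state set empty
rest 'bdcbdd' ignored (set empty)
final: {}; accept 1 not in set

Answer: REJECT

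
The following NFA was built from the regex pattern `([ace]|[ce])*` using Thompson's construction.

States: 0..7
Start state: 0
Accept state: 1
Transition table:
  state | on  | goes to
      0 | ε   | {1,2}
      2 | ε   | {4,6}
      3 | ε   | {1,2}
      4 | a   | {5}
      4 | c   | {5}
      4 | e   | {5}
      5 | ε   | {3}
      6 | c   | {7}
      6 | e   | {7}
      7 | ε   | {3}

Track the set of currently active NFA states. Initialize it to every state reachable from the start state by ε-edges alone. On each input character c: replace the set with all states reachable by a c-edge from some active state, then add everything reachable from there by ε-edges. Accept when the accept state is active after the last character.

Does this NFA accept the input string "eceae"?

initial (ε-close {0}): {0,1,2,4,6}
'e' @ 1: {1,2,3,4,5,6,7}  [accepting]
'c' @ 2: {1,2,3,4,5,6,7}  [accepting]
'e' @ 3: {1,2,3,4,5,6,7}  [accepting]
'a' @ 4: {1,2,3,4,5,6}  [accepting]
'e' @ 5: {1,2,3,4,5,6,7}  [accepting]
after full input: {1,2,3,4,5,6,7}  (accept=1 in)

Answer: ACCEPT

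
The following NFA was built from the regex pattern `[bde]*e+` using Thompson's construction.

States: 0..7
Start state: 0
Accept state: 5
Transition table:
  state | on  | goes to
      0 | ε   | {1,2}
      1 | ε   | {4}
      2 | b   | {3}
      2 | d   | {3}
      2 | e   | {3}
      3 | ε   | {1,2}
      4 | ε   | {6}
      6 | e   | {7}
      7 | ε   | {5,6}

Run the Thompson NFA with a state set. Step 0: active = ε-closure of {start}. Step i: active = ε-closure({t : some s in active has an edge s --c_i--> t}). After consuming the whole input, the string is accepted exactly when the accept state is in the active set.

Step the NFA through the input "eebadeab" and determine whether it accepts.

initial (ε-close {0}): {0,1,2,4,6}
'e' @ 1: {1,2,3,4,5,6,7}  (accept∈set)
'e' @ 2: {1,2,3,4,5,6,7}  (accept∈set)
'b' @ 3: {1,2,3,4,6}
'a' @ 4: {}  — state set empty
rest 'deab' ignored (set empty)
after full input: {}  (accept=5 not in)

Answer: REJECT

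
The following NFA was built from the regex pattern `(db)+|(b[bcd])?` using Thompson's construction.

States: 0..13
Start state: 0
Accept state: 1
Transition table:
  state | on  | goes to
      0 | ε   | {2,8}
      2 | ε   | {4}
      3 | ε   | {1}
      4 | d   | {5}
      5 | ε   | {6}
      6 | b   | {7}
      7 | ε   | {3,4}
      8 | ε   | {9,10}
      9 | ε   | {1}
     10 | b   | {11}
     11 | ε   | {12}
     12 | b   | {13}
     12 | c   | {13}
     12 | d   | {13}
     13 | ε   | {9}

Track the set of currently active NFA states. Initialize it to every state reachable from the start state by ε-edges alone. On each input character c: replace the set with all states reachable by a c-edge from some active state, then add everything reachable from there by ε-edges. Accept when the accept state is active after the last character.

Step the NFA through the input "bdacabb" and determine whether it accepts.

S₀ = ε-closure({0}) = {0,1,2,4,8,9,10}
'b' @ 1: {11,12}
'd' @ 2: {1,9,13}  ✓accept
'a' @ 3: {}  — no active states
rest 'cabb' ignored (set empty)
final: {}; accept 1 not in set

Answer: REJECT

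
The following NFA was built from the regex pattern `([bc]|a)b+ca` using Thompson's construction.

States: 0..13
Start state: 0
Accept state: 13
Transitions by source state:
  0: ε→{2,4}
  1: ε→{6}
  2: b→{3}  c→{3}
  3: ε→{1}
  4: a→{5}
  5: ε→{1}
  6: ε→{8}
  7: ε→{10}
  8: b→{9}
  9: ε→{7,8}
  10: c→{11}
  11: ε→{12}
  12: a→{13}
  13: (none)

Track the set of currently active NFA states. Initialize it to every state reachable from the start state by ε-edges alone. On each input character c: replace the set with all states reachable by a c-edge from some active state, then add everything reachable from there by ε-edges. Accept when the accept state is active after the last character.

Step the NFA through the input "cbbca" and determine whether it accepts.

Answer: ACCEPT

Derivation:
initial (ε-close {0}): {0,2,4}
'c' @ 1: {1,3,6,8}
'b' @ 2: {7,8,9,10}
'b' @ 3: {7,8,9,10}
'c' @ 4: {11,12}
'a' @ 5: {13}  [accepting]
final: {13}; accept 13 in set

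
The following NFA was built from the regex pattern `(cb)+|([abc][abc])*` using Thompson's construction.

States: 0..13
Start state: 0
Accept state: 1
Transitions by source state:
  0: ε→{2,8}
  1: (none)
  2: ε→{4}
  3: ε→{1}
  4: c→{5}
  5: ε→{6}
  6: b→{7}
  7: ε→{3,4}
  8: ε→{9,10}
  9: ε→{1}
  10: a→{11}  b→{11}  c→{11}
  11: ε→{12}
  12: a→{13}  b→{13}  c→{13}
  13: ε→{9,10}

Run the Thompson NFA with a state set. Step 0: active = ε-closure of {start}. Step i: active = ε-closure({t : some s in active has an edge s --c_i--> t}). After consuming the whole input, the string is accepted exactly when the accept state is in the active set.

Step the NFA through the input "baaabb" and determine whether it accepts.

start: ε-closure({0}) = {0,1,2,4,8,9,10}
'b' @ 1: {11,12}
'a' @ 2: {1,9,10,13}  [accepting]
'a' @ 3: {11,12}
'a' @ 4: {1,9,10,13}  [accepting]
'b' @ 5: {11,12}
'b' @ 6: {1,9,10,13}  [accepting]
final: {1,9,10,13}; accept 1 in set

Answer: ACCEPT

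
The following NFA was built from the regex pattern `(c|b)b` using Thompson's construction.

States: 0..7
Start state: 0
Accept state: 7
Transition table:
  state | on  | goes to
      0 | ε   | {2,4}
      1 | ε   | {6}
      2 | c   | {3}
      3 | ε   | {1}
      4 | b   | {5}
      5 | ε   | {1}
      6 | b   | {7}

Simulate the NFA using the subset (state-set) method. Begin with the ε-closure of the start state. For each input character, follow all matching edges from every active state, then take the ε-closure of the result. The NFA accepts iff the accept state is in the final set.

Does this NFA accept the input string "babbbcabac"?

Answer: REJECT

Trace:
S₀ = ε-closure({0}) = {0,2,4}
'b' @ 1: {1,5,6}
'a' @ 2: {}  — state set empty
rest 'bbbcabac' ignored (set empty)
end set {} — state 7 not in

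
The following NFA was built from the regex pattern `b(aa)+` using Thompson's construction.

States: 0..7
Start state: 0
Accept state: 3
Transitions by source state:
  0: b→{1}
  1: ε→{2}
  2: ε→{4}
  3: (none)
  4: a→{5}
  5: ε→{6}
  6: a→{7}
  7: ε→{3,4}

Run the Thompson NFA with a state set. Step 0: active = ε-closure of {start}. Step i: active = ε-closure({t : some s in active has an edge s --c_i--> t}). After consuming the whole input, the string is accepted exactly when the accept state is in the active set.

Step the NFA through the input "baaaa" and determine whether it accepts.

initial (ε-close {0}): {0}
'b' @ 1: {1,2,4}
'a' @ 2: {5,6}
'a' @ 3: {3,4,7}  (accept∈set)
'a' @ 4: {5,6}
'a' @ 5: {3,4,7}  (accept∈set)
after full input: {3,4,7}  (accept=3 in)

Answer: ACCEPT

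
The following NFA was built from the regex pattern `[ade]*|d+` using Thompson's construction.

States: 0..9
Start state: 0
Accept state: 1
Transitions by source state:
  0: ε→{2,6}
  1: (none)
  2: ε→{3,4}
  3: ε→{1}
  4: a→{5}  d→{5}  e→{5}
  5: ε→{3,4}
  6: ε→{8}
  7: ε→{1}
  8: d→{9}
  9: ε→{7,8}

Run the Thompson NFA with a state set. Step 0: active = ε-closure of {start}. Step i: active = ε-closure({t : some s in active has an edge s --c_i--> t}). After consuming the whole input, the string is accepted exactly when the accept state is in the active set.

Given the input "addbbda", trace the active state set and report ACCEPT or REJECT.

Answer: REJECT

Trace:
initial (ε-close {0}): {0,1,2,3,4,6,8}
'a' @ 1: {1,3,4,5}  [accepting]
'd' @ 2: {1,3,4,5}  [accepting]
'd' @ 3: {1,3,4,5}  [accepting]
'b' @ 4: {}  — state set empty
rest 'bda' ignored (set empty)
end set {} — state 1 not in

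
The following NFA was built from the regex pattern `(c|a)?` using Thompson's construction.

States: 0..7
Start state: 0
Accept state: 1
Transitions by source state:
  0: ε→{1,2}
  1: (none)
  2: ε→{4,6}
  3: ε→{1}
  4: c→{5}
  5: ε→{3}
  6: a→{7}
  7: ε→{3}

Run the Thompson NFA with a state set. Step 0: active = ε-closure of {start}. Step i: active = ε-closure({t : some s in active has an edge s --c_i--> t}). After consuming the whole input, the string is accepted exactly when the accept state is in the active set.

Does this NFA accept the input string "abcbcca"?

Answer: REJECT

Trace:
S₀ = ε-closure({0}) = {0,1,2,4,6}
'a' @ 1: {1,3,7}  [accepting]
'b' @ 2: {}  — dead — no transitions
rest 'cbcca' ignored (set empty)
final: {}; accept 1 not in set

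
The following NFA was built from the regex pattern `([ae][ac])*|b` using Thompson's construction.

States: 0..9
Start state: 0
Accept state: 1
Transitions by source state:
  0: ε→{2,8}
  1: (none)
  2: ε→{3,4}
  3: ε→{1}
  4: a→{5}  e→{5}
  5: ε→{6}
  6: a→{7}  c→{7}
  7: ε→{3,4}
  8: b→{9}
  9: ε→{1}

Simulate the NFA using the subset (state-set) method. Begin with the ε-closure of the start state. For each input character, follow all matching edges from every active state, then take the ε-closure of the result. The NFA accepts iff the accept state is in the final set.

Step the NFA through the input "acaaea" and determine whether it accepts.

start: ε-closure({0}) = {0,1,2,3,4,8}
'a' @ 1: {5,6}
'c' @ 2: {1,3,4,7}  [accepting]
'a' @ 3: {5,6}
'a' @ 4: {1,3,4,7}  [accepting]
'e' @ 5: {5,6}
'a' @ 6: {1,3,4,7}  [accepting]
end set {1,3,4,7} — state 1 in

Answer: ACCEPT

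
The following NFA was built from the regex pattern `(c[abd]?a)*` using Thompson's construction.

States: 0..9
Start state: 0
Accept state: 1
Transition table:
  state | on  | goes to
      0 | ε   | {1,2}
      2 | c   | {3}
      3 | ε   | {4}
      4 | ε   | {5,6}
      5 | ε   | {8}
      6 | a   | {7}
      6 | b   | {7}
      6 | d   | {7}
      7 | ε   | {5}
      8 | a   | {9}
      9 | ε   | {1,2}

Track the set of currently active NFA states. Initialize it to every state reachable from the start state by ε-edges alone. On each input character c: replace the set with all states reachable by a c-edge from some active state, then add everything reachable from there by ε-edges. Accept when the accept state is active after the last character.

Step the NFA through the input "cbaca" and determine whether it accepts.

Answer: ACCEPT

Derivation:
S₀ = ε-closure({0}) = {0,1,2}
'c' @ 1: {3,4,5,6,8}
'b' @ 2: {5,7,8}
'a' @ 3: {1,2,9}  (accept∈set)
'c' @ 4: {3,4,5,6,8}
'a' @ 5: {1,2,5,7,8,9}  (accept∈set)
after full input: {1,2,5,7,8,9}  (accept=1 in)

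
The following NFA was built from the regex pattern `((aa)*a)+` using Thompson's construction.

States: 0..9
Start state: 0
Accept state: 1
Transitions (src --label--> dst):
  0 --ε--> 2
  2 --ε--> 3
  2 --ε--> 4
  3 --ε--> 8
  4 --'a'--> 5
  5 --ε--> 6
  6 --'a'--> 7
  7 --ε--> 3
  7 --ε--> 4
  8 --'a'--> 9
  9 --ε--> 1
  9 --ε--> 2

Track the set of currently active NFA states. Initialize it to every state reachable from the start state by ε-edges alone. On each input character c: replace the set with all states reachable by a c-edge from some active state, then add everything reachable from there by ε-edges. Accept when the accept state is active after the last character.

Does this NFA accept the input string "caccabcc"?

start: ε-closure({0}) = {0,2,3,4,8}
'c' @ 1: {}  — no active states
rest 'accabcc' ignored (set empty)
end set {} — state 1 not in

Answer: REJECT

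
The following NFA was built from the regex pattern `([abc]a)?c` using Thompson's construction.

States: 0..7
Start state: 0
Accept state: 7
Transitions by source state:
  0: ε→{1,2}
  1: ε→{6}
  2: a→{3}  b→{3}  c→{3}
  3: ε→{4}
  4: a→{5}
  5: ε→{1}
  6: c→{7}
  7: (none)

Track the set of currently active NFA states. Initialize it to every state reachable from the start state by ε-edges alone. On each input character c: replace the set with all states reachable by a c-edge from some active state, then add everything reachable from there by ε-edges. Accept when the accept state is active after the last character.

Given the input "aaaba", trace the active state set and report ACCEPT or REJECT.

Answer: REJECT

Steps:
S₀ = ε-closure({0}) = {0,1,2,6}
'a' @ 1: {3,4}
'a' @ 2: {1,5,6}
'a' @ 3: {}  — no active states
rest 'ba' ignored (set empty)
end set {} — state 7 not in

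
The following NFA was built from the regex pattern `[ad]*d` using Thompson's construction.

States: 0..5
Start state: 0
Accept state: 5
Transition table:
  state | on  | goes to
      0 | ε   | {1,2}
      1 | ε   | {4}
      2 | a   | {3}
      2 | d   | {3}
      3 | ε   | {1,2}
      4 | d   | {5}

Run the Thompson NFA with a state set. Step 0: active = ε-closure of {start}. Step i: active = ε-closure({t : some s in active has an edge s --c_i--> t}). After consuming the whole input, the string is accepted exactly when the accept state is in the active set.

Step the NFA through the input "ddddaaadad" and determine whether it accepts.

start: ε-closure({0}) = {0,1,2,4}
'd' @ 1: {1,2,3,4,5}  (accept∈set)
'd' @ 2: {1,2,3,4,5}  (accept∈set)
'd' @ 3: {1,2,3,4,5}  (accept∈set)
'd' @ 4: {1,2,3,4,5}  (accept∈set)
'a' @ 5: {1,2,3,4}
'a' @ 6: {1,2,3,4}
'a' @ 7: {1,2,3,4}
'd' @ 8: {1,2,3,4,5}  (accept∈set)
'a' @ 9: {1,2,3,4}
'd' @ 10: {1,2,3,4,5}  (accept∈set)
end set {1,2,3,4,5} — state 5 in

Answer: ACCEPT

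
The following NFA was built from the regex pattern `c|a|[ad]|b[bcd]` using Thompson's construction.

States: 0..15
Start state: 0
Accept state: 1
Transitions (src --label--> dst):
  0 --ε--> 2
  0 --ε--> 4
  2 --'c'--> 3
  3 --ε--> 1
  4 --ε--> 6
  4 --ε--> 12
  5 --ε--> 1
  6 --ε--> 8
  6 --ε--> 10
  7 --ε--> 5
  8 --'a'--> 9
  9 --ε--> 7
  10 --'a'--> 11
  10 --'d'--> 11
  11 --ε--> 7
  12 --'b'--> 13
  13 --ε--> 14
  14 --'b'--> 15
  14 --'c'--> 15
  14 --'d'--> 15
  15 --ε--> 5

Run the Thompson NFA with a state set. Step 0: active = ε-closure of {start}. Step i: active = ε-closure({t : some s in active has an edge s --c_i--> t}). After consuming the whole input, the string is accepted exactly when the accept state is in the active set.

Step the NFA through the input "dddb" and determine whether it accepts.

start: ε-closure({0}) = {0,2,4,6,8,10,12}
'd' @ 1: {1,5,7,11}  ✓accept
'd' @ 2: {}  — no active states
rest 'db' ignored (set empty)
end set {} — state 1 not in

Answer: REJECT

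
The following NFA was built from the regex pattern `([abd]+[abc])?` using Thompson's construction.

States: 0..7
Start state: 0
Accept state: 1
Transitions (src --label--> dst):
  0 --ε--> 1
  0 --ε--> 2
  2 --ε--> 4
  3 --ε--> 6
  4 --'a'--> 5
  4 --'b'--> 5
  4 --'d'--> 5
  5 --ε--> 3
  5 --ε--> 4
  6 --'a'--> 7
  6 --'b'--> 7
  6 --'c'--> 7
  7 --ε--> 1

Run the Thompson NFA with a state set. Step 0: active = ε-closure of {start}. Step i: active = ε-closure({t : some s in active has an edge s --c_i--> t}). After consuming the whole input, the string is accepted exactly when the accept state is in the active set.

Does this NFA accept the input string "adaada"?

Answer: ACCEPT

Steps:
initial (ε-close {0}): {0,1,2,4}
'a' @ 1: {3,4,5,6}
'd' @ 2: {3,4,5,6}
'a' @ 3: {1,3,4,5,6,7}  (accept∈set)
'a' @ 4: {1,3,4,5,6,7}  (accept∈set)
'd' @ 5: {3,4,5,6}
'a' @ 6: {1,3,4,5,6,7}  (accept∈set)
final: {1,3,4,5,6,7}; accept 1 in set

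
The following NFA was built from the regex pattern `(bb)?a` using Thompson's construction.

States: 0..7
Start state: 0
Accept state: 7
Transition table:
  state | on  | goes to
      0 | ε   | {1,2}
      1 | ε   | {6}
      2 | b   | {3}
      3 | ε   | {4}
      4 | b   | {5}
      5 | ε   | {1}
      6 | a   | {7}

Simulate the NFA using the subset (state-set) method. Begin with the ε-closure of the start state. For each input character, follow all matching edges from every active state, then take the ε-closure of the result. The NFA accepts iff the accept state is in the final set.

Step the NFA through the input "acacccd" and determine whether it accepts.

initial (ε-close {0}): {0,1,2,6}
'a' @ 1: {7}  (accept∈set)
'c' @ 2: {}  — state set empty
rest 'acccd' ignored (set empty)
final: {}; accept 7 not in set

Answer: REJECT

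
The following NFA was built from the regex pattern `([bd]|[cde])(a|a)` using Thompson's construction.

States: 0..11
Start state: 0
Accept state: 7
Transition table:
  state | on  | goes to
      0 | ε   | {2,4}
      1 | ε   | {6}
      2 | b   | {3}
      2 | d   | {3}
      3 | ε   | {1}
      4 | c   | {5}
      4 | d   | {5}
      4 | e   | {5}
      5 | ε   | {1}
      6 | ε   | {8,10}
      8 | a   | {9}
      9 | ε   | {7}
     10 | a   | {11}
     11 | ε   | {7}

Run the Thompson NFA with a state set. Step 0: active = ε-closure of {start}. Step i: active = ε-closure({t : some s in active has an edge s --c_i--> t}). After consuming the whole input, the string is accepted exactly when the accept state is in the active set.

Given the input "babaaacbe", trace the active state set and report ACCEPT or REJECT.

Answer: REJECT

Trace:
S₀ = ε-closure({0}) = {0,2,4}
'b' @ 1: {1,3,6,8,10}
'a' @ 2: {7,9,11}  ✓accept
'b' @ 3: {}  — dead — no transitions
rest 'aaacbe' ignored (set empty)
final: {}; accept 7 not in set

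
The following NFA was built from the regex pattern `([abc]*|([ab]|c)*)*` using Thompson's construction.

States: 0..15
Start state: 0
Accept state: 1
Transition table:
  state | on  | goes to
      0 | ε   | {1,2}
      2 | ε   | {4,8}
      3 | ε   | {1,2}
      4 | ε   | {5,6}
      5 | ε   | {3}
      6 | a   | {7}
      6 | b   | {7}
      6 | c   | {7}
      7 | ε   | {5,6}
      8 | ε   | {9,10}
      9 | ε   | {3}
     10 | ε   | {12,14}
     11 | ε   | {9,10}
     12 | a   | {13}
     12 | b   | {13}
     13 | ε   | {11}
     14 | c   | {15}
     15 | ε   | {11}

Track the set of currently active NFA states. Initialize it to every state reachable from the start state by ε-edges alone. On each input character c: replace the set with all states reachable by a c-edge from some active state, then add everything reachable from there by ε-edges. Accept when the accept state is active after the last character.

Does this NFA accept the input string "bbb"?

S₀ = ε-closure({0}) = {0,1,2,3,4,5,6,8,9,10,12,14}
'b' @ 1: {1,2,3,4,5,6,7,8,9,10,11,12,13,14}  ✓accept
'b' @ 2: {1,2,3,4,5,6,7,8,9,10,11,12,13,14}  ✓accept
'b' @ 3: {1,2,3,4,5,6,7,8,9,10,11,12,13,14}  ✓accept
after full input: {1,2,3,4,5,6,7,8,9,10,11,12,13,14}  (accept=1 in)

Answer: ACCEPT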